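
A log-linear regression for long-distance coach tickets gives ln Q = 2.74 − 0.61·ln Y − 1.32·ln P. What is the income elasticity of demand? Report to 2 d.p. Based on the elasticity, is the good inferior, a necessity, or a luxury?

-0.61 (inferior good)

In a log-linear demand, the coefficient on ln Y is the income elasticity.
So η = -0.61.
η < 0 ⇒ inferior good.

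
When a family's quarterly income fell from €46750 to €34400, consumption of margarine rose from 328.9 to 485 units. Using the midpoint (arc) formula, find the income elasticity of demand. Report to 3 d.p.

-1.260

ΔQ = 485 − 328.9 = 156.1; midpoint Q̄ = (328.9 + 485)/2 = 406.95.
ΔI = 34400 − 46750 = -12350; midpoint Ī = (46750 + 34400)/2 = 40575.
η = (ΔQ/Q̄) ÷ (ΔI/Ī) = (156.1/406.95) ÷ (-12350/40575) = -1.260.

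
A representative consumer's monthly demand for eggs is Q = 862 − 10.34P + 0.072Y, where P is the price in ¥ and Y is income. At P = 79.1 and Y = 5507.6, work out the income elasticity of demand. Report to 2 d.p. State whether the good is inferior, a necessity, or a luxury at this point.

At P = 79.1, Y = 5507.6: Q = 440.653.
Holding P constant, ∂Q/∂Y = 0.072.
η_Y = (∂Q/∂Y)·(Y/Q) = 0.072 × (5507.6/440.653) = 0.90.
Since 0 < η < 1, this is a necessity.

0.90 (necessity)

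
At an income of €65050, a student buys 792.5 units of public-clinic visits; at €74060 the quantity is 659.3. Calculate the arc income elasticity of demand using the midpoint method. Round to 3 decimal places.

-1.417

ΔQ = 659.3 − 792.5 = -133.2; midpoint Q̄ = (792.5 + 659.3)/2 = 725.9.
ΔI = 74060 − 65050 = 9010; midpoint Ī = (65050 + 74060)/2 = 69555.
η = (ΔQ/Q̄) ÷ (ΔI/Ī) = (-133.2/725.9) ÷ (9010/69555) = -1.417.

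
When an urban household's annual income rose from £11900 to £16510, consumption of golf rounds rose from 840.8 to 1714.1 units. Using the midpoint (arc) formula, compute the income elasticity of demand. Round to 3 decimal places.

2.106

ΔQ = 1714.1 − 840.8 = 873.3; midpoint Q̄ = (840.8 + 1714.1)/2 = 1277.45.
ΔI = 16510 − 11900 = 4610; midpoint Ī = (11900 + 16510)/2 = 14205.
η = (ΔQ/Q̄) ÷ (ΔI/Ī) = (873.3/1277.45) ÷ (4610/14205) = 2.106.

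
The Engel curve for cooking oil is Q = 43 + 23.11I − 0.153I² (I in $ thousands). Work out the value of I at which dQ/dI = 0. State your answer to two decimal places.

75.52

dQ/dI = 23.11 − 0.306I.
The good is inferior where dQ/dI < 0. Setting dQ/dI = 0 gives I = 23.11 / 0.306 = 75.52.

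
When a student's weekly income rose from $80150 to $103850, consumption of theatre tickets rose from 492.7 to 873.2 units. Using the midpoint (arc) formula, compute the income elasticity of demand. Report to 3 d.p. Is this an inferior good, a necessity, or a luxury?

ΔQ = 873.2 − 492.7 = 380.5; midpoint Q̄ = (492.7 + 873.2)/2 = 682.95.
ΔI = 103850 − 80150 = 23700; midpoint Ī = (80150 + 103850)/2 = 92000.
η = (ΔQ/Q̄) ÷ (ΔI/Ī) = (380.5/682.95) ÷ (23700/92000) = 2.163.
η > 1 ⇒ luxury.

2.163 (luxury)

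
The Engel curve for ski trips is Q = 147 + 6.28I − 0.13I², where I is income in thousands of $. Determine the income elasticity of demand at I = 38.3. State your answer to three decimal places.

-0.716

At I = 38.3: Q = 196.8283.
dQ/dI = 6.28 − 0.26I = -3.67800.
η = (dQ/dI)·(I/Q) = -3.67800 × (38.3/196.8283) = -0.716.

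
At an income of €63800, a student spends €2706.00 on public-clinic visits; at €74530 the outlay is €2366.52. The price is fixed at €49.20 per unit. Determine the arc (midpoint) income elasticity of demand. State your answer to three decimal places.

With a constant price, Q₁ = 2706.00/49.20 = 55.000 and Q₂ = 2366.52/49.20 = 48.100 (equivalently, work directly with expenditure since P cancels).
Midpoint %ΔQ = (2366.52 − 2706.00)/2536.26 = -0.13385; midpoint %ΔI = (74530 − 63800)/69165 = 0.15514.
η = -0.13385 / 0.15514 = -0.863.

-0.863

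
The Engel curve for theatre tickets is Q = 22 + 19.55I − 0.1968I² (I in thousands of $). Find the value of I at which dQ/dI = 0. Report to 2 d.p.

dQ/dI = 19.55 − 0.3936I.
The good is inferior where dQ/dI < 0. Setting dQ/dI = 0 gives I = 19.55 / 0.3936 = 49.67.

49.67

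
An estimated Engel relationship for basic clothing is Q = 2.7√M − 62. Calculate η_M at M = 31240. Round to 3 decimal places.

At M = 31240: Q = 415.221.
dQ/dM = 2.7/(2√M) = 0.00763798 at this income.
η = (dQ/dM)·(M/Q) = 0.00763798 × (31240/415.221) = 0.575.

0.575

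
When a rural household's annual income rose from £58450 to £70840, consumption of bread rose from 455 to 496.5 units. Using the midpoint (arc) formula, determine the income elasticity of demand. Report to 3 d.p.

0.455

ΔQ = 496.5 − 455 = 41.5; midpoint Q̄ = (455 + 496.5)/2 = 475.75.
ΔI = 70840 − 58450 = 12390; midpoint Ī = (58450 + 70840)/2 = 64645.
η = (ΔQ/Q̄) ÷ (ΔI/Ī) = (41.5/475.75) ÷ (12390/64645) = 0.455.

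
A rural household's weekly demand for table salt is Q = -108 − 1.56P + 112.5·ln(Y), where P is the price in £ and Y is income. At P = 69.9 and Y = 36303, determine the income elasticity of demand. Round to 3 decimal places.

0.117

At P = 69.9, Y = 36303: Q = 964.167.
Holding P constant, ∂Q/∂Y = 112.5/Y = 0.00309892.
η_Y = (∂Q/∂Y)·(Y/Q) = 0.00309892 × (36303/964.167) = 0.117.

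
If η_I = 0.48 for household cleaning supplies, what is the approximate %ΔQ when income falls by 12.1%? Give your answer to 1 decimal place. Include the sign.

%ΔQ ≈ η × %ΔI = 0.48 × (-12.1%) = -5.8%.

-5.8%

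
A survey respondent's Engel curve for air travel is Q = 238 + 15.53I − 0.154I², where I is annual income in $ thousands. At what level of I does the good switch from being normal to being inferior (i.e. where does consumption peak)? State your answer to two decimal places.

dQ/dI = 15.53 − 0.308I.
The good is inferior where dQ/dI < 0. Setting dQ/dI = 0 gives I = 15.53 / 0.308 = 50.42.

50.42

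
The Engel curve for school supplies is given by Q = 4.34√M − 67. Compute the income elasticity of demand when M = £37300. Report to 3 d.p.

0.543

At M = 37300: Q = 771.193.
dQ/dM = 4.34/(2√M) = 0.0112358 at this income.
η = (dQ/dM)·(M/Q) = 0.0112358 × (37300/771.193) = 0.543.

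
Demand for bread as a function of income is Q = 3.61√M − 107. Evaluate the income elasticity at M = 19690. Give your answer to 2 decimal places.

0.63

At M = 19690: Q = 399.559.
dQ/dM = 3.61/(2√M) = 0.0128634 at this income.
η = (dQ/dM)·(M/Q) = 0.0128634 × (19690/399.559) = 0.63.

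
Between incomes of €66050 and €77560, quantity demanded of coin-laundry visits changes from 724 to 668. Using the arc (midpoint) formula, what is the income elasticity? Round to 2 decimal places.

-0.50

ΔQ = 668 − 724 = -56; midpoint Q̄ = (724 + 668)/2 = 696.
ΔI = 77560 − 66050 = 11510; midpoint Ī = (66050 + 77560)/2 = 71805.
η = (ΔQ/Q̄) ÷ (ΔI/Ī) = (-56/696) ÷ (11510/71805) = -0.50.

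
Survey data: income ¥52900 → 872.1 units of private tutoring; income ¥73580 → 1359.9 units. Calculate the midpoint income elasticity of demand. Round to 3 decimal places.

1.337

ΔQ = 1359.9 − 872.1 = 487.8; midpoint Q̄ = (872.1 + 1359.9)/2 = 1116.
ΔI = 73580 − 52900 = 20680; midpoint Ī = (52900 + 73580)/2 = 63240.
η = (ΔQ/Q̄) ÷ (ΔI/Ī) = (487.8/1116) ÷ (20680/63240) = 1.337.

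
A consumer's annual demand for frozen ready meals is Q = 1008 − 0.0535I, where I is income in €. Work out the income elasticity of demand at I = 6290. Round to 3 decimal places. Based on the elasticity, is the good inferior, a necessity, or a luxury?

-0.501 (inferior good)

At I = 6290: Q = 671.485.
dQ/dI = −0.0535.
η = (dQ/dI)·(I/Q) = -0.0535 × (6290/671.485) = -0.501.
Since η < 0, the good is an inferior good.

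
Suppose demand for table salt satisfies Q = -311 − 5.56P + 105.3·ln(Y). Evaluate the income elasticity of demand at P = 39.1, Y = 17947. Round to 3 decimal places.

0.209

At P = 39.1, Y = 17947: Q = 503.036.
Holding P constant, ∂Q/∂Y = 105.3/Y = 0.00586728.
η_Y = (∂Q/∂Y)·(Y/Q) = 0.00586728 × (17947/503.036) = 0.209.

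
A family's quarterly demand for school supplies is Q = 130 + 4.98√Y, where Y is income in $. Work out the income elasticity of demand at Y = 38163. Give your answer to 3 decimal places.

At Y = 38163: Q = 1102.861.
dQ/dY = 4.98/(2√Y) = 0.0127461 at this income.
η = (dQ/dY)·(Y/Q) = 0.0127461 × (38163/1102.861) = 0.441.

0.441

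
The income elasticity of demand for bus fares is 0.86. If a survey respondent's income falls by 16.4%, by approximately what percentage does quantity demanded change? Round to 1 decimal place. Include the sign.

-14.1%

%ΔQ ≈ η × %ΔI = 0.86 × (-16.4%) = -14.1%.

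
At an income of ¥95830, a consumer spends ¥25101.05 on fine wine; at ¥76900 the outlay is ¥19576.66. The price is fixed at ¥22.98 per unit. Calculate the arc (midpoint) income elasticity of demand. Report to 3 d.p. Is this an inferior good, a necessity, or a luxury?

1.128 (luxury)

With a constant price, Q₁ = 25101.05/22.98 = 1092.300 and Q₂ = 19576.66/22.98 = 851.900 (equivalently, work directly with expenditure since P cancels).
Midpoint %ΔQ = (19576.66 − 25101.05)/22338.86 = -0.24730; midpoint %ΔI = (76900 − 95830)/86365 = -0.21919.
η = -0.24730 / -0.21919 = 1.128.
η > 1 ⇒ luxury.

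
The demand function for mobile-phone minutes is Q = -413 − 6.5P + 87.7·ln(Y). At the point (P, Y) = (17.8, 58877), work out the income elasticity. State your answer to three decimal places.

0.202

At P = 17.8, Y = 58877: Q = 434.527.
Holding P constant, ∂Q/∂Y = 87.7/Y = 0.00148955.
η_Y = (∂Q/∂Y)·(Y/Q) = 0.00148955 × (58877/434.527) = 0.202.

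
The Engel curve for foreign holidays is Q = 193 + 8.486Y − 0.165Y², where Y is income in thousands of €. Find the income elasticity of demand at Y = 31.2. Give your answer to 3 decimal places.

-0.190

At Y = 31.2: Q = 297.1456.
dQ/dY = 8.486 − 0.33Y = -1.81000.
η = (dQ/dY)·(Y/Q) = -1.81000 × (31.2/297.1456) = -0.190.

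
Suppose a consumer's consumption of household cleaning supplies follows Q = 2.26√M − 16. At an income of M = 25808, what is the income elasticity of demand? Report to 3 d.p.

At M = 25808: Q = 347.066.
dQ/dM = 2.26/(2√M) = 0.00703398 at this income.
η = (dQ/dM)·(M/Q) = 0.00703398 × (25808/347.066) = 0.523.

0.523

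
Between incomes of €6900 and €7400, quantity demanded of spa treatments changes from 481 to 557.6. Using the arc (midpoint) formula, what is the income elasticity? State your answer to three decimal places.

ΔQ = 557.6 − 481 = 76.6; midpoint Q̄ = (481 + 557.6)/2 = 519.3.
ΔI = 7400 − 6900 = 500; midpoint Ī = (6900 + 7400)/2 = 7150.
η = (ΔQ/Q̄) ÷ (ΔI/Ī) = (76.6/519.3) ÷ (500/7150) = 2.109.

2.109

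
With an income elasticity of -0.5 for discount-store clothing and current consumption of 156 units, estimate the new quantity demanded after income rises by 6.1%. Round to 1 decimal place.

%ΔQ ≈ η × %ΔI = -0.5 × 6.1% = -3.05%.
New Q ≈ 156 × (1 − 0.0305) = 151.2.

151.2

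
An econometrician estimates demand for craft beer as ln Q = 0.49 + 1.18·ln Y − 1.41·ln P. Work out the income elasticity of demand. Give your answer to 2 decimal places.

In a log-linear demand, the coefficient on ln Y is the income elasticity.
So η = 1.18.

1.18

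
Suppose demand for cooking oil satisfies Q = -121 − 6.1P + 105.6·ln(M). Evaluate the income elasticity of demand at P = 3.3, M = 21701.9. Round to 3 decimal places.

0.116

At P = 3.3, M = 21701.9: Q = 913.302.
Holding P constant, ∂Q/∂M = 105.6/M = 0.00486593.
η_M = (∂Q/∂M)·(M/Q) = 0.00486593 × (21701.9/913.302) = 0.116.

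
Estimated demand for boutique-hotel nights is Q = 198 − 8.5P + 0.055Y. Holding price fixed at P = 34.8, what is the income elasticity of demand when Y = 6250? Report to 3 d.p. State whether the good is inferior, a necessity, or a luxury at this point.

At P = 34.8, Y = 6250: Q = 245.950.
Holding P constant, ∂Q/∂Y = 0.055.
η_Y = (∂Q/∂Y)·(Y/Q) = 0.055 × (6250/245.950) = 1.398.
Since η > 1, this is a luxury.

1.398 (luxury)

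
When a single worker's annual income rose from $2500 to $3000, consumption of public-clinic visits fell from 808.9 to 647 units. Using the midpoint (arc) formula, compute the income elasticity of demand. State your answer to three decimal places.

-1.223

ΔQ = 647 − 808.9 = -161.9; midpoint Q̄ = (808.9 + 647)/2 = 727.95.
ΔI = 3000 − 2500 = 500; midpoint Ī = (2500 + 3000)/2 = 2750.
η = (ΔQ/Q̄) ÷ (ΔI/Ī) = (-161.9/727.95) ÷ (500/2750) = -1.223.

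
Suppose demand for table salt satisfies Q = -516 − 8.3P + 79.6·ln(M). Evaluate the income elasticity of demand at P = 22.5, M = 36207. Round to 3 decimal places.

At P = 22.5, M = 36207: Q = 132.812.
Holding P constant, ∂Q/∂M = 79.6/M = 0.00219847.
η_M = (∂Q/∂M)·(M/Q) = 0.00219847 × (36207/132.812) = 0.599.

0.599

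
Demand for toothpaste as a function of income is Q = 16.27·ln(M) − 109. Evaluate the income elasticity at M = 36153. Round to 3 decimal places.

0.263

At M = 36153: Q = 61.762.
dQ/dM = 16.27/M = 0.000450032 at this income.
η = (dQ/dM)·(M/Q) = 0.000450032 × (36153/61.762) = 0.263.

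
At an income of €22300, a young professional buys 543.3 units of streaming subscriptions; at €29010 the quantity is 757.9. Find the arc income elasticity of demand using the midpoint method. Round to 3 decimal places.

ΔQ = 757.9 − 543.3 = 214.6; midpoint Q̄ = (543.3 + 757.9)/2 = 650.6.
ΔI = 29010 − 22300 = 6710; midpoint Ī = (22300 + 29010)/2 = 25655.
η = (ΔQ/Q̄) ÷ (ΔI/Ī) = (214.6/650.6) ÷ (6710/25655) = 1.261.

1.261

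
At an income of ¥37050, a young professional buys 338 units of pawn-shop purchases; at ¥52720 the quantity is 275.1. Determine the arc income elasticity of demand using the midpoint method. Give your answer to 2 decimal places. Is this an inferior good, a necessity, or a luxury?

ΔQ = 275.1 − 338 = -62.9; midpoint Q̄ = (338 + 275.1)/2 = 306.55.
ΔI = 52720 − 37050 = 15670; midpoint Ī = (37050 + 52720)/2 = 44885.
η = (ΔQ/Q̄) ÷ (ΔI/Ī) = (-62.9/306.55) ÷ (15670/44885) = -0.59.
η < 0 ⇒ inferior good.

-0.59 (inferior good)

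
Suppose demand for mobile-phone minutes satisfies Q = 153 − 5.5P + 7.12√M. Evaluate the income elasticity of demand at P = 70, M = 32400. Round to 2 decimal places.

At P = 70, M = 32400: Q = 1049.600.
Holding P constant, ∂Q/∂M = 7.12/(2√M) = 0.0197778.
η_M = (∂Q/∂M)·(M/Q) = 0.0197778 × (32400/1049.600) = 0.61.

0.61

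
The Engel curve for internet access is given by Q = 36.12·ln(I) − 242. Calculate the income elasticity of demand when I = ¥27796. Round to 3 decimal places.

0.283

At I = 27796: Q = 127.603.
dQ/dI = 36.12/I = 0.00129947 at this income.
η = (dQ/dI)·(I/Q) = 0.00129947 × (27796/127.603) = 0.283.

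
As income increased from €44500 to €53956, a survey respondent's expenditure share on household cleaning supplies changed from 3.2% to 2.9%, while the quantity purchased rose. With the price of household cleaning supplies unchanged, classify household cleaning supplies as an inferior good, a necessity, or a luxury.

Quantity rises but the budget share falls as income rises, so 0 < η < 1.

necessity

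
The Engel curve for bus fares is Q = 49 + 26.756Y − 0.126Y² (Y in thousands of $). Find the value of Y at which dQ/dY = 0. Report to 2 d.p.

dQ/dY = 26.756 − 0.252Y.
The good is inferior where dQ/dY < 0. Setting dQ/dY = 0 gives Y = 26.756 / 0.252 = 106.17.

106.17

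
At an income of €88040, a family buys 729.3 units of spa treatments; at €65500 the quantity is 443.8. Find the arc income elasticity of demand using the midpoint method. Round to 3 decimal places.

ΔQ = 443.8 − 729.3 = -285.5; midpoint Q̄ = (729.3 + 443.8)/2 = 586.55.
ΔI = 65500 − 88040 = -22540; midpoint Ī = (88040 + 65500)/2 = 76770.
η = (ΔQ/Q̄) ÷ (ΔI/Ī) = (-285.5/586.55) ÷ (-22540/76770) = 1.658.

1.658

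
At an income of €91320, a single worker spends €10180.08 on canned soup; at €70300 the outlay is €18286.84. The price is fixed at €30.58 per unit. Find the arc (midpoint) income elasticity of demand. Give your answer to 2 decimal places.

-2.19

With a constant price, Q₁ = 10180.08/30.58 = 332.900 and Q₂ = 18286.84/30.58 = 598.000 (equivalently, work directly with expenditure since P cancels).
Midpoint %ΔQ = (18286.84 − 10180.08)/14233.46 = 0.56956; midpoint %ΔI = (70300 − 91320)/80810 = -0.26012.
η = 0.56956 / -0.26012 = -2.19.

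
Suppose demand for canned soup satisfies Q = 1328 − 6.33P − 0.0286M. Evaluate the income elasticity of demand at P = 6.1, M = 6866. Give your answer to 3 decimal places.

At P = 6.1, M = 6866: Q = 1093.019.
Holding P constant, ∂Q/∂M = −0.0286.
η_M = (∂Q/∂M)·(M/Q) = -0.0286 × (6866/1093.019) = -0.180.

-0.180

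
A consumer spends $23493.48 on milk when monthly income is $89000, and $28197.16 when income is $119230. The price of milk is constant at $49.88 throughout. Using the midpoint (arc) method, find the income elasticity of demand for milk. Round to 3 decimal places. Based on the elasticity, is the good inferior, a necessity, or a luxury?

With a constant price, Q₁ = 23493.48/49.88 = 471.000 and Q₂ = 28197.16/49.88 = 565.300 (equivalently, work directly with expenditure since P cancels).
Midpoint %ΔQ = (28197.16 − 23493.48)/25845.32 = 0.18199; midpoint %ΔI = (119230 − 89000)/104115 = 0.29035.
η = 0.18199 / 0.29035 = 0.627.
0 < η < 1 ⇒ necessity.

0.627 (necessity)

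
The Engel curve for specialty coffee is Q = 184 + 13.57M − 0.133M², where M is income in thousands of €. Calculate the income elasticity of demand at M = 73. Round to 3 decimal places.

-0.916

At M = 73: Q = 465.8530.
dQ/dM = 13.57 − 0.266M = -5.84800.
η = (dQ/dM)·(M/Q) = -5.84800 × (73/465.8530) = -0.916.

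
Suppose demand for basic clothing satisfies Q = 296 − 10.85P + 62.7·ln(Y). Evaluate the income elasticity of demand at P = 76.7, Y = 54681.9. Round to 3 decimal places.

At P = 76.7, Y = 54681.9: Q = 147.817.
Holding P constant, ∂Q/∂Y = 62.7/Y = 0.00114663.
η_Y = (∂Q/∂Y)·(Y/Q) = 0.00114663 × (54681.9/147.817) = 0.424.

0.424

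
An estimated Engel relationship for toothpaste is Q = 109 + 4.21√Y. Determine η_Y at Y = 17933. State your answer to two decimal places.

At Y = 17933: Q = 672.779.
dQ/dY = 4.21/(2√Y) = 0.015719 at this income.
η = (dQ/dY)·(Y/Q) = 0.015719 × (17933/672.779) = 0.42.

0.42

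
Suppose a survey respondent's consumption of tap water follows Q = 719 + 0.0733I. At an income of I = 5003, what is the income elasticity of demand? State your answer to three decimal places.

0.338

At I = 5003: Q = 1085.720.
dQ/dI = 0.0733.
η = (dQ/dI)·(I/Q) = 0.0733 × (5003/1085.720) = 0.338.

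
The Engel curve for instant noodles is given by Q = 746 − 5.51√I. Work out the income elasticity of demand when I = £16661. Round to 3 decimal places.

-10.224

At I = 16661: Q = 34.783.
dQ/dI = -5.51/(2√I) = -0.0213438 at this income.
η = (dQ/dI)·(I/Q) = -0.0213438 × (16661/34.783) = -10.224.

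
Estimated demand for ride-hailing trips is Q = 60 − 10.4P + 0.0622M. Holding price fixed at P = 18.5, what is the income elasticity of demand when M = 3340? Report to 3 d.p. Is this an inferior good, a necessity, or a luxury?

At P = 18.5, M = 3340: Q = 75.348.
Holding P constant, ∂Q/∂M = 0.0622.
η_M = (∂Q/∂M)·(M/Q) = 0.0622 × (3340/75.348) = 2.757.
Since η > 1, this is a luxury.

2.757 (luxury)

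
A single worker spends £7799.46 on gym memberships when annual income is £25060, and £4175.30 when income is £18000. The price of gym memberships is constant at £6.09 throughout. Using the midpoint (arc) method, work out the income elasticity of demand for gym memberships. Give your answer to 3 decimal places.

1.846

With a constant price, Q₁ = 7799.46/6.09 = 1280.700 and Q₂ = 4175.30/6.09 = 685.599 (equivalently, work directly with expenditure since P cancels).
Midpoint %ΔQ = (4175.30 − 7799.46)/5987.38 = -0.60530; midpoint %ΔI = (18000 − 25060)/21530 = -0.32791.
η = -0.60530 / -0.32791 = 1.846.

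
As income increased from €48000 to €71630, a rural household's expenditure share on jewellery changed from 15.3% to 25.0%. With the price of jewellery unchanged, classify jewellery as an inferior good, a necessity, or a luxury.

luxury

The budget share rises as income rises, so η > 1.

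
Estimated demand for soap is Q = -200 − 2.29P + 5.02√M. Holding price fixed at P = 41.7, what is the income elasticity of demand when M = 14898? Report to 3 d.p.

0.966

At P = 41.7, M = 14898: Q = 317.235.
Holding P constant, ∂Q/∂M = 5.02/(2√M) = 0.0205641.
η_M = (∂Q/∂M)·(M/Q) = 0.0205641 × (14898/317.235) = 0.966.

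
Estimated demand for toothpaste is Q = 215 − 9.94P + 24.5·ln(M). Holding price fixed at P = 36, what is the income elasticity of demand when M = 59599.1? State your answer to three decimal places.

0.194

At P = 36, M = 59599.1: Q = 126.547.
Holding P constant, ∂Q/∂M = 24.5/M = 0.00041108.
η_M = (∂Q/∂M)·(M/Q) = 0.00041108 × (59599.1/126.547) = 0.194.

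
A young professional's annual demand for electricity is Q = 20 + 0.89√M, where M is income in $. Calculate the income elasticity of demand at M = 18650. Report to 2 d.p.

0.43

At M = 18650: Q = 141.543.
dQ/dM = 0.89/(2√M) = 0.00325852 at this income.
η = (dQ/dM)·(M/Q) = 0.00325852 × (18650/141.543) = 0.43.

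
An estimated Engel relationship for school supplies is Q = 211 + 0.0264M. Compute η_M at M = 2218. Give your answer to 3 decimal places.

At M = 2218: Q = 269.555.
dQ/dM = 0.0264.
η = (dQ/dM)·(M/Q) = 0.0264 × (2218/269.555) = 0.217.

0.217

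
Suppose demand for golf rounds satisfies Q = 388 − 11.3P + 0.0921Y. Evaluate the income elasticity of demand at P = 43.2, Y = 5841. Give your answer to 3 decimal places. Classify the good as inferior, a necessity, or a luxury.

At P = 43.2, Y = 5841: Q = 437.796.
Holding P constant, ∂Q/∂Y = 0.0921.
η_Y = (∂Q/∂Y)·(Y/Q) = 0.0921 × (5841/437.796) = 1.229.
Since η > 1, this is a luxury.

1.229 (luxury)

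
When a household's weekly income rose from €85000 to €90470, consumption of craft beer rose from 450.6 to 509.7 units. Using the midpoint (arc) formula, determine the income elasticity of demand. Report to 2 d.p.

ΔQ = 509.7 − 450.6 = 59.1; midpoint Q̄ = (450.6 + 509.7)/2 = 480.15.
ΔI = 90470 − 85000 = 5470; midpoint Ī = (85000 + 90470)/2 = 87735.
η = (ΔQ/Q̄) ÷ (ΔI/Ī) = (59.1/480.15) ÷ (5470/87735) = 1.97.

1.97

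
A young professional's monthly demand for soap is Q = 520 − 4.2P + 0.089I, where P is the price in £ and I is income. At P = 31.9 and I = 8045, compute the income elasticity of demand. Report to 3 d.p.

At P = 31.9, I = 8045: Q = 1102.025.
Holding P constant, ∂Q/∂I = 0.089.
η_I = (∂Q/∂I)·(I/Q) = 0.089 × (8045/1102.025) = 0.650.

0.650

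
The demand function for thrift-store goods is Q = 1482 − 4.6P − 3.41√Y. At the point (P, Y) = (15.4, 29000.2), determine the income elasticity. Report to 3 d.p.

At P = 15.4, Y = 29000.2: Q = 830.456.
Holding P constant, ∂Q/∂Y = -3.41/(2√Y) = -0.0100121.
η_Y = (∂Q/∂Y)·(Y/Q) = -0.0100121 × (29000.2/830.456) = -0.350.

-0.350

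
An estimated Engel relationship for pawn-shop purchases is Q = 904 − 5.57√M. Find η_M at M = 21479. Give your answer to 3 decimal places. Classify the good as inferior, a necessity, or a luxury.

-4.655 (inferior good)

At M = 21479: Q = 87.677.
dQ/dM = -5.57/(2√M) = -0.0190028 at this income.
η = (dQ/dM)·(M/Q) = -0.0190028 × (21479/87.677) = -4.655.
Since η < 0, the good is an inferior good.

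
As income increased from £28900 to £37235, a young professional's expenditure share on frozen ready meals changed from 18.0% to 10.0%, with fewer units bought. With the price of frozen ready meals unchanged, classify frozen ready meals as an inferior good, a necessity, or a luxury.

inferior good

Quantity demanded falls as income rises, so η < 0.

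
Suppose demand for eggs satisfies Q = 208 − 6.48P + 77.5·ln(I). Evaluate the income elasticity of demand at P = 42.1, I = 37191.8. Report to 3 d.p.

At P = 42.1, I = 37191.8: Q = 750.790.
Holding P constant, ∂Q/∂I = 77.5/I = 0.00208379.
η_I = (∂Q/∂I)·(I/Q) = 0.00208379 × (37191.8/750.790) = 0.103.

0.103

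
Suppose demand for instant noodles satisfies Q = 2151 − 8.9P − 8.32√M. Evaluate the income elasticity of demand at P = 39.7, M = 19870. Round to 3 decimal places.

-0.938

At P = 39.7, M = 19870: Q = 624.875.
Holding P constant, ∂Q/∂M = -8.32/(2√M) = -0.0295117.
η_M = (∂Q/∂M)·(M/Q) = -0.0295117 × (19870/624.875) = -0.938.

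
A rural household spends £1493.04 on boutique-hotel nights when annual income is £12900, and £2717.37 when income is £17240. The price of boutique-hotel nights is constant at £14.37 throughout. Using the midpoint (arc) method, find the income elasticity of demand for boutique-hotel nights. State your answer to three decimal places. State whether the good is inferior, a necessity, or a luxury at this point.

2.019 (luxury)

With a constant price, Q₁ = 1493.04/14.37 = 103.900 and Q₂ = 2717.37/14.37 = 189.100 (equivalently, work directly with expenditure since P cancels).
Midpoint %ΔQ = (2717.37 − 1493.04)/2105.21 = 0.58157; midpoint %ΔI = (17240 − 12900)/15070 = 0.28799.
η = 0.58157 / 0.28799 = 2.019.
η > 1 ⇒ luxury.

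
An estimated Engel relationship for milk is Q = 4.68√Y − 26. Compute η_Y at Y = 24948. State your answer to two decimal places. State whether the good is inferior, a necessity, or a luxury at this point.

At Y = 24948: Q = 713.203.
dQ/dY = 4.68/(2√Y) = 0.0148149 at this income.
η = (dQ/dY)·(Y/Q) = 0.0148149 × (24948/713.203) = 0.52.
Since 0 < η < 1, the good is a necessity.

0.52 (necessity)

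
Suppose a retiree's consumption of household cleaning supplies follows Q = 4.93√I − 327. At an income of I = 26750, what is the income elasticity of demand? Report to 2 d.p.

At I = 26750: Q = 479.323.
dQ/dI = 4.93/(2√I) = 0.0150714 at this income.
η = (dQ/dI)·(I/Q) = 0.0150714 × (26750/479.323) = 0.84.

0.84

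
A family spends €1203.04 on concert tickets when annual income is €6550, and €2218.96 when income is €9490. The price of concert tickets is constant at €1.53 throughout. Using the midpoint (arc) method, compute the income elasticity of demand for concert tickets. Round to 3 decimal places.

With a constant price, Q₁ = 1203.04/1.53 = 786.301 and Q₂ = 2218.96/1.53 = 1450.301 (equivalently, work directly with expenditure since P cancels).
Midpoint %ΔQ = (2218.96 − 1203.04)/1711.00 = 0.59376; midpoint %ΔI = (9490 − 6550)/8020 = 0.36658.
η = 0.59376 / 0.36658 = 1.620.

1.620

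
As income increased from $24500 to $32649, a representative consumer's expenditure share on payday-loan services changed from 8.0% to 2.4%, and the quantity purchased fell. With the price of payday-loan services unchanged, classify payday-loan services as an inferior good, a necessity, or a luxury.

Quantity demanded falls as income rises, so η < 0.

inferior good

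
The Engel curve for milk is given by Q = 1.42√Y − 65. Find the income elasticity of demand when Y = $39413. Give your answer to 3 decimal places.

0.650

At Y = 39413: Q = 216.908.
dQ/dY = 1.42/(2√Y) = 0.00357634 at this income.
η = (dQ/dY)·(Y/Q) = 0.00357634 × (39413/216.908) = 0.650.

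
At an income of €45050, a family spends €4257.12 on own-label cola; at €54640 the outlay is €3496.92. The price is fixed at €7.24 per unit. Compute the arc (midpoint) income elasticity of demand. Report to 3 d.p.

-1.019

With a constant price, Q₁ = 4257.12/7.24 = 588.000 and Q₂ = 3496.92/7.24 = 483.000 (equivalently, work directly with expenditure since P cancels).
Midpoint %ΔQ = (3496.92 − 4257.12)/3877.02 = -0.19608; midpoint %ΔI = (54640 − 45050)/49845 = 0.19240.
η = -0.19608 / 0.19240 = -1.019.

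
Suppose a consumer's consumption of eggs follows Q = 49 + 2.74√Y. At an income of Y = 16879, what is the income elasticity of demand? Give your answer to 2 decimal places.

At Y = 16879: Q = 404.979.
dQ/dY = 2.74/(2√Y) = 0.010545 at this income.
η = (dQ/dY)·(Y/Q) = 0.010545 × (16879/404.979) = 0.44.

0.44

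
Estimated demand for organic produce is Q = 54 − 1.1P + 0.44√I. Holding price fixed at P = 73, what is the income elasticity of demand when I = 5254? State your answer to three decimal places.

2.851

At P = 73, I = 5254: Q = 5.593.
Holding P constant, ∂Q/∂I = 0.44/(2√I) = 0.00303513.
η_I = (∂Q/∂I)·(I/Q) = 0.00303513 × (5254/5.593) = 2.851.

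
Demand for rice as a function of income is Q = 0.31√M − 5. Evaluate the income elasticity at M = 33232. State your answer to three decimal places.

At M = 33232: Q = 51.512.
dQ/dM = 0.31/(2√M) = 0.000850263 at this income.
η = (dQ/dM)·(M/Q) = 0.000850263 × (33232/51.512) = 0.549.

0.549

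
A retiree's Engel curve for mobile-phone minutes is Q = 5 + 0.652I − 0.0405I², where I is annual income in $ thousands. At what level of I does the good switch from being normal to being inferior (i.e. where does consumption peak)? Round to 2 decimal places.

8.05

dQ/dI = 0.652 − 0.081I.
The good is inferior where dQ/dI < 0. Setting dQ/dI = 0 gives I = 0.652 / 0.081 = 8.05.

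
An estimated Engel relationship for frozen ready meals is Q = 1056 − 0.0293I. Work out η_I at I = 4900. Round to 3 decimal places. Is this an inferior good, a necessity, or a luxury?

-0.157 (inferior good)

At I = 4900: Q = 912.430.
dQ/dI = −0.0293.
η = (dQ/dI)·(I/Q) = -0.0293 × (4900/912.430) = -0.157.
Since η < 0, the good is an inferior good.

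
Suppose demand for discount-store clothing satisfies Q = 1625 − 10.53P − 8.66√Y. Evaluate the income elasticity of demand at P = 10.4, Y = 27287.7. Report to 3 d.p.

-8.421

At P = 10.4, Y = 27287.7: Q = 84.944.
Holding P constant, ∂Q/∂Y = -8.66/(2√Y) = -0.0262123.
η_Y = (∂Q/∂Y)·(Y/Q) = -0.0262123 × (27287.7/84.944) = -8.421.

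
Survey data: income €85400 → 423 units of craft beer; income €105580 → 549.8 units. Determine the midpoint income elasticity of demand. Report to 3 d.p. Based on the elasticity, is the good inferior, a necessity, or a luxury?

ΔQ = 549.8 − 423 = 126.8; midpoint Q̄ = (423 + 549.8)/2 = 486.4.
ΔI = 105580 − 85400 = 20180; midpoint Ī = (85400 + 105580)/2 = 95490.
η = (ΔQ/Q̄) ÷ (ΔI/Ī) = (126.8/486.4) ÷ (20180/95490) = 1.234.
η > 1 ⇒ luxury.

1.234 (luxury)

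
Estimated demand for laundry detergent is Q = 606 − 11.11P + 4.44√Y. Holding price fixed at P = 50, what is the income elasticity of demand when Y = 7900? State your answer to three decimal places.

At P = 50, Y = 7900: Q = 445.136.
Holding P constant, ∂Q/∂Y = 4.44/(2√Y) = 0.024977.
η_Y = (∂Q/∂Y)·(Y/Q) = 0.024977 × (7900/445.136) = 0.443.

0.443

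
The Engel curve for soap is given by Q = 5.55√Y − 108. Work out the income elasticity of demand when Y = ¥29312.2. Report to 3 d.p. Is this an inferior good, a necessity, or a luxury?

At Y = 29312.2: Q = 842.205.
dQ/dY = 5.55/(2√Y) = 0.0162083 at this income.
η = (dQ/dY)·(Y/Q) = 0.0162083 × (29312.2/842.205) = 0.564.
Since 0 < η < 1, the good is a necessity.

0.564 (necessity)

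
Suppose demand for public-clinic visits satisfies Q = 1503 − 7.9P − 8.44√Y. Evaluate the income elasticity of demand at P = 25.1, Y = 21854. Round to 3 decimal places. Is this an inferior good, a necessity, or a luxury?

At P = 25.1, Y = 21854: Q = 57.016.
Holding P constant, ∂Q/∂Y = -8.44/(2√Y) = -0.0285461.
η_Y = (∂Q/∂Y)·(Y/Q) = -0.0285461 × (21854/57.016) = -10.942.
Since η < 0, this is an inferior good.

-10.942 (inferior good)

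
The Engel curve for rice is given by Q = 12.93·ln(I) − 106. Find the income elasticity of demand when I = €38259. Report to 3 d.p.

At I = 38259: Q = 30.439.
dQ/dI = 12.93/I = 0.00033796 at this income.
η = (dQ/dI)·(I/Q) = 0.00033796 × (38259/30.439) = 0.425.

0.425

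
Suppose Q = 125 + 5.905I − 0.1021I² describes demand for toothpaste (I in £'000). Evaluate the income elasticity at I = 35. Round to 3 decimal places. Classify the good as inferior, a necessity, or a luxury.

-0.210 (inferior good)

At I = 35: Q = 206.6025.
dQ/dI = 5.905 − 0.2042I = -1.24200.
η = (dQ/dI)·(I/Q) = -1.24200 × (35/206.6025) = -0.210.
η < 0 ⇒ inferior good.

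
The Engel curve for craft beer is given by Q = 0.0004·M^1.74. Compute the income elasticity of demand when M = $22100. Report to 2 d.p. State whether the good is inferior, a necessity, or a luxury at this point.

1.74 (luxury)

For Q = A·M^β the income elasticity is constant and equal to β.
Here β = 1.74, so η = 1.74.
Since η > 1, the good is a luxury.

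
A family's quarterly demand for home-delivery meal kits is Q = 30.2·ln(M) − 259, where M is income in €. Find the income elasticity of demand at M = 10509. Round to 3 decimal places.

1.462

At M = 10509: Q = 20.652.
dQ/dM = 30.2/M = 0.00287373 at this income.
η = (dQ/dM)·(M/Q) = 0.00287373 × (10509/20.652) = 1.462.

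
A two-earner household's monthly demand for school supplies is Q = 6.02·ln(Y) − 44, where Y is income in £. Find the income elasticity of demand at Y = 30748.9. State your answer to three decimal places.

0.331

At Y = 30748.9: Q = 18.208.
dQ/dY = 6.02/Y = 0.000195779 at this income.
η = (dQ/dY)·(Y/Q) = 0.000195779 × (30748.9/18.208) = 0.331.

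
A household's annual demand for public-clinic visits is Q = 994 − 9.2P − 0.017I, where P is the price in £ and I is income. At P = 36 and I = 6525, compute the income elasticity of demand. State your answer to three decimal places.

At P = 36, I = 6525: Q = 551.875.
Holding P constant, ∂Q/∂I = −0.017.
η_I = (∂Q/∂I)·(I/Q) = -0.017 × (6525/551.875) = -0.201.

-0.201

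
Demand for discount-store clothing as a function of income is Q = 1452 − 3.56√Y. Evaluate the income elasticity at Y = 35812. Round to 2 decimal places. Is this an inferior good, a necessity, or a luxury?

-0.43 (inferior good)

At Y = 35812: Q = 778.304.
dQ/dY = -3.56/(2√Y) = -0.00940602 at this income.
η = (dQ/dY)·(Y/Q) = -0.00940602 × (35812/778.304) = -0.43.
Since η < 0, the good is an inferior good.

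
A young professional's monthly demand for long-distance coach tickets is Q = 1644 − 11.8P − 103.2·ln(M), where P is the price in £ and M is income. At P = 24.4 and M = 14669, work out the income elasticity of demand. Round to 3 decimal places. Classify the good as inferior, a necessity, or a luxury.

At P = 24.4, M = 14669: Q = 366.032.
Holding P constant, ∂Q/∂M = -103.2/M = -0.00703524.
η_M = (∂Q/∂M)·(M/Q) = -0.00703524 × (14669/366.032) = -0.282.
Since η < 0, this is an inferior good.

-0.282 (inferior good)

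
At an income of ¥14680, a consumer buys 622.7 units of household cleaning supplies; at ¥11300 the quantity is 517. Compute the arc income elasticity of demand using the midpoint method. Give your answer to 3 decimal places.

0.713

ΔQ = 517 − 622.7 = -105.7; midpoint Q̄ = (622.7 + 517)/2 = 569.85.
ΔI = 11300 − 14680 = -3380; midpoint Ī = (14680 + 11300)/2 = 12990.
η = (ΔQ/Q̄) ÷ (ΔI/Ī) = (-105.7/569.85) ÷ (-3380/12990) = 0.713.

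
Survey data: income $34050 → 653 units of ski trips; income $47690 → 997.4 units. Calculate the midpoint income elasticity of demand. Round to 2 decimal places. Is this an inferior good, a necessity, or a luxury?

ΔQ = 997.4 − 653 = 344.4; midpoint Q̄ = (653 + 997.4)/2 = 825.2.
ΔI = 47690 − 34050 = 13640; midpoint Ī = (34050 + 47690)/2 = 40870.
η = (ΔQ/Q̄) ÷ (ΔI/Ī) = (344.4/825.2) ÷ (13640/40870) = 1.25.
η > 1 ⇒ luxury.

1.25 (luxury)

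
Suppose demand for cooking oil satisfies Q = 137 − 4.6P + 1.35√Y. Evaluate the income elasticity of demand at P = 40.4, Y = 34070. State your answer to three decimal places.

0.622

At P = 40.4, Y = 34070: Q = 200.344.
Holding P constant, ∂Q/∂Y = 1.35/(2√Y) = 0.00365694.
η_Y = (∂Q/∂Y)·(Y/Q) = 0.00365694 × (34070/200.344) = 0.622.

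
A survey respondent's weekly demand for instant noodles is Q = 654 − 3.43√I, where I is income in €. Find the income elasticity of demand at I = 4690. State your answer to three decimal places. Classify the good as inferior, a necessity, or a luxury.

-0.280 (inferior good)

At I = 4690: Q = 419.101.
dQ/dI = -3.43/(2√I) = -0.0250425 at this income.
η = (dQ/dI)·(I/Q) = -0.0250425 × (4690/419.101) = -0.280.
Since η < 0, the good is an inferior good.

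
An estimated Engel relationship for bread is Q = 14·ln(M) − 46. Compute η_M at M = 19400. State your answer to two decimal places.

At M = 19400: Q = 92.222.
dQ/dM = 14/M = 0.000721649 at this income.
η = (dQ/dM)·(M/Q) = 0.000721649 × (19400/92.222) = 0.15.

0.15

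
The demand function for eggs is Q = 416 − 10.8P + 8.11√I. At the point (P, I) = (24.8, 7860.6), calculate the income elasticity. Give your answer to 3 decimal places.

0.415

At P = 24.8, I = 7860.6: Q = 867.193.
Holding P constant, ∂Q/∂I = 8.11/(2√I) = 0.0457365.
η_I = (∂Q/∂I)·(I/Q) = 0.0457365 × (7860.6/867.193) = 0.415.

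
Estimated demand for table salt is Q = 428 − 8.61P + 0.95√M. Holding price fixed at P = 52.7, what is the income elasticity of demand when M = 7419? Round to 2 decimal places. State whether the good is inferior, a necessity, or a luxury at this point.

0.73 (necessity)

At P = 52.7, M = 7419: Q = 56.080.
Holding P constant, ∂Q/∂M = 0.95/(2√M) = 0.00551469.
η_M = (∂Q/∂M)·(M/Q) = 0.00551469 × (7419/56.080) = 0.73.
Since 0 < η < 1, this is a necessity.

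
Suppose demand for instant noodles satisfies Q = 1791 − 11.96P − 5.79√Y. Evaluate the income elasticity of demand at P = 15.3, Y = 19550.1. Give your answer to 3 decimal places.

-0.507

At P = 15.3, Y = 19550.1: Q = 798.445.
Holding P constant, ∂Q/∂Y = -5.79/(2√Y) = -0.0207049.
η_Y = (∂Q/∂Y)·(Y/Q) = -0.0207049 × (19550.1/798.445) = -0.507.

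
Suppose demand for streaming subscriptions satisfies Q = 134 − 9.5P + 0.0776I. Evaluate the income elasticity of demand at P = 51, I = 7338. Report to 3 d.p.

2.601

At P = 51, I = 7338: Q = 218.929.
Holding P constant, ∂Q/∂I = 0.0776.
η_I = (∂Q/∂I)·(I/Q) = 0.0776 × (7338/218.929) = 2.601.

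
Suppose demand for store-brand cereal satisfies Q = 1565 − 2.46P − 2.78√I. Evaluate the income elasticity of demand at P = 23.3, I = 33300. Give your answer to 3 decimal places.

At P = 23.3, I = 33300: Q = 1000.380.
Holding P constant, ∂Q/∂I = -2.78/(2√I) = -0.00761715.
η_I = (∂Q/∂I)·(I/Q) = -0.00761715 × (33300/1000.380) = -0.254.

-0.254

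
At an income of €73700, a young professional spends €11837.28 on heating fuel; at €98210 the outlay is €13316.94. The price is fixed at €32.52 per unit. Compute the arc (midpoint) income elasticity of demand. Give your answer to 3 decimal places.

With a constant price, Q₁ = 11837.28/32.52 = 364.000 and Q₂ = 13316.94/32.52 = 409.500 (equivalently, work directly with expenditure since P cancels).
Midpoint %ΔQ = (13316.94 − 11837.28)/12577.11 = 0.11765; midpoint %ΔI = (98210 − 73700)/85955 = 0.28515.
η = 0.11765 / 0.28515 = 0.413.

0.413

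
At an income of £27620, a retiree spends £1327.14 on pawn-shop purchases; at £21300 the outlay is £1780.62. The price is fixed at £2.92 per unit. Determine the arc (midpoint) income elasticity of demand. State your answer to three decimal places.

-1.129

With a constant price, Q₁ = 1327.14/2.92 = 454.500 and Q₂ = 1780.62/2.92 = 609.801 (equivalently, work directly with expenditure since P cancels).
Midpoint %ΔQ = (1780.62 − 1327.14)/1553.88 = 0.29184; midpoint %ΔI = (21300 − 27620)/24460 = -0.25838.
η = 0.29184 / -0.25838 = -1.129.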